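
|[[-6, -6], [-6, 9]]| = (-6)*(9) - (-6)*(-6)
= -90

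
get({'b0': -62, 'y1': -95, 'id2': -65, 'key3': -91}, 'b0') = -62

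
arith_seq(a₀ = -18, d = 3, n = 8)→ a_0 = -18 + 0*3 = -18
a_1 = -18 + 1*3 = -15
a_2 = -18 + 2*3 = -12
...
= [-18, -15, -12, -9, -6, -3, 0, 3]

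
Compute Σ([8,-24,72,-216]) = 8 + -24 + 72 + -216
= -160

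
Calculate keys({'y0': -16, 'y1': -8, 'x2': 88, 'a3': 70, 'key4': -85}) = ['y0', 'y1', 'x2', 'a3', 'key4']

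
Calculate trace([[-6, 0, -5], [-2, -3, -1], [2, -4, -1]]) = -10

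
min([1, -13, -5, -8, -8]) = -13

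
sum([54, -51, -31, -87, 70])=54 + (-51) + (-31) + (-87) + 70
= -45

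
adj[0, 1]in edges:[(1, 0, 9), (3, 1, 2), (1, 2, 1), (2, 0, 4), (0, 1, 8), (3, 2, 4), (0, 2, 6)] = 8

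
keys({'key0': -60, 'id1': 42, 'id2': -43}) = ['key0', 'id1', 'id2']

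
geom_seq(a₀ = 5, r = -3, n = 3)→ [5, -15, 45]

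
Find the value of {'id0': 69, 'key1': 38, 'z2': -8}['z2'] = -8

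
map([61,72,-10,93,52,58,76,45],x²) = [3721, 5184, 100, 8649, 2704, 3364, 5776, 2025]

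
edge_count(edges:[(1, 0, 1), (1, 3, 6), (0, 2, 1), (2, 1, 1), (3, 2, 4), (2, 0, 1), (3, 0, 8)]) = 7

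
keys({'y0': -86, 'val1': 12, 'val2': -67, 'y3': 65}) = ['y0', 'val1', 'val2', 'y3']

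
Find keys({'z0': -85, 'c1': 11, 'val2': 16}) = ['z0', 'c1', 'val2']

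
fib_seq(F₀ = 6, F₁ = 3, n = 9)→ F_2 = F_1 + F_0 = 9
F_3 = F_2 + F_1 = 12
F_4 = F_3 + F_2 = 21
...
= [6, 3, 9, 12, 21, 33, 54, 87, 141]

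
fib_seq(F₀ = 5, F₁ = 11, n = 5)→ F_2 = F_1 + F_0 = 16
F_3 = F_2 + F_1 = 27
F_4 = F_3 + F_2 = 43
= [5, 11, 16, 27, 43]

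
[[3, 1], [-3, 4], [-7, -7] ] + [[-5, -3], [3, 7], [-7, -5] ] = [[-2, -2], [0, 11], [-14, -12]]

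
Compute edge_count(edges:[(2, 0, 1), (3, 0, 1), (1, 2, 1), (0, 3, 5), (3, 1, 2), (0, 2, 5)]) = 6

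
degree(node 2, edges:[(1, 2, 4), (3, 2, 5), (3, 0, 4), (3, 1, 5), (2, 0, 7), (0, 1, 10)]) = incident: (1,2), (3,2), (2,0)
= 3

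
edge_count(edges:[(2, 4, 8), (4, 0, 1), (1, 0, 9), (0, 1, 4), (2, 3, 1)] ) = 5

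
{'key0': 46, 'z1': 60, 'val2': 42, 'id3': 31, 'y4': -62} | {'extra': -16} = {'key0': 46, 'z1': 60, 'val2': 42, 'id3': 31, 'y4': -62, 'extra': -16}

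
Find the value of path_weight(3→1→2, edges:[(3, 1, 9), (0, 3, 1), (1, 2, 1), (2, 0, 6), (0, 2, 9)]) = w(3→1)=9 + w(1→2)=1
= 10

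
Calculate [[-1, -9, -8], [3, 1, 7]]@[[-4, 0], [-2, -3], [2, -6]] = C[0][0] = (-1)*(-4) + (-9)*(-2) + (-8)*(2) = 6
C[0][1] = (-1)*(0) + (-9)*(-3) + (-8)*(-6) = 75
C[1][0] = (3)*(-4) + (1)*(-2) + (7)*(2) = 0
C[1][1] = (3)*(0) + (1)*(-3) + (7)*(-6) = -45
= [[6, 75], [0, -45]]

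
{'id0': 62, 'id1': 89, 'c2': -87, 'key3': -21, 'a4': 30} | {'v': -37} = {'id0': 62, 'id1': 89, 'c2': -87, 'key3': -21, 'a4': 30, 'v': -37}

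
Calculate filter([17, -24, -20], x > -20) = [17]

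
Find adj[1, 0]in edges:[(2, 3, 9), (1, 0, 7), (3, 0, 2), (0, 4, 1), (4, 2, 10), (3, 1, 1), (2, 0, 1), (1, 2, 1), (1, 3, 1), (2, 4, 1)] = 7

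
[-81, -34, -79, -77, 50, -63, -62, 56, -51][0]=-81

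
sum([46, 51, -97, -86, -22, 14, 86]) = 46 + 51 + (-97) + (-86) + (-22) + 14 + 86
= -8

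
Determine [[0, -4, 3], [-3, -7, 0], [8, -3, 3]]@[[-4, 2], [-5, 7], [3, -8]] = [[29, -52], [47, -55], [-8, -29]]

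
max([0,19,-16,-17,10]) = 19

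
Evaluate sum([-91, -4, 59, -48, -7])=(-91) + (-4) + 59 + (-48) + (-7)
= -91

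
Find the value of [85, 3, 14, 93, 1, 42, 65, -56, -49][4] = 1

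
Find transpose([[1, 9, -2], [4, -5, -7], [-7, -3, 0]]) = [[1, 4, -7], [9, -5, -3], [-2, -7, 0]]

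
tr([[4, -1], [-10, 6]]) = 10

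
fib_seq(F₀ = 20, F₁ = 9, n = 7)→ [20, 9, 29, 38, 67, 105, 172]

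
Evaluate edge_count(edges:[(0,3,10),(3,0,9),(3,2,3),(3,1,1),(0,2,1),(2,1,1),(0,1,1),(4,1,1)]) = 8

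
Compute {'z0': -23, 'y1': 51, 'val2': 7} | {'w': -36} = {'z0': -23, 'y1': 51, 'val2': 7, 'w': -36}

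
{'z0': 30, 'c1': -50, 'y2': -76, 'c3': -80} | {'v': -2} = {'z0': 30, 'c1': -50, 'y2': -76, 'c3': -80, 'v': -2}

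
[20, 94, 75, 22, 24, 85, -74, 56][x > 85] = [94]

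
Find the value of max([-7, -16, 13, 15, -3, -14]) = 15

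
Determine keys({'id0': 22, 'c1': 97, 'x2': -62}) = ['id0', 'c1', 'x2']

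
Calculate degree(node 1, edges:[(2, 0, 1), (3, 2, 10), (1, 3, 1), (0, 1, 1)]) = 2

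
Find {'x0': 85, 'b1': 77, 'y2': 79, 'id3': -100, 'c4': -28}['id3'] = -100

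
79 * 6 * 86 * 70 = 2853480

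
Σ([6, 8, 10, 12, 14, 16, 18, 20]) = 6 + 8 + 10 + 12 + 14 + 16 + 18 + 20
= 104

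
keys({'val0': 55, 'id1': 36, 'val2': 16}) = ['val0', 'id1', 'val2']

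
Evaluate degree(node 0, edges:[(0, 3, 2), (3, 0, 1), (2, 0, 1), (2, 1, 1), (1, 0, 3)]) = 4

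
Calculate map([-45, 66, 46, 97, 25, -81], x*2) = -45*2=-90, 66*2=132, 46*2=92, 97*2=194, 25*2=50, -81*2=-162
= [-90, 132, 92, 194, 50, -162]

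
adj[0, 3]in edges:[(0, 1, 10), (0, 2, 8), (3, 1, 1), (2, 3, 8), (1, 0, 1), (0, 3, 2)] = 2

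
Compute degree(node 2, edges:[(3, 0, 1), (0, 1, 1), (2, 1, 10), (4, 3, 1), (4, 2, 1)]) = incident: (2,1), (4,2)
= 2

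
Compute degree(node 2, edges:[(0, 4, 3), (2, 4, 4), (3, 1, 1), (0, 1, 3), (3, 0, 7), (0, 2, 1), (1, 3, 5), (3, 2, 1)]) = incident: (2,4), (0,2), (3,2)
= 3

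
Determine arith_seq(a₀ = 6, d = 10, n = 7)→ a_0 = 6 + 0*10 = 6
a_1 = 6 + 1*10 = 16
a_2 = 6 + 2*10 = 26
...
= [6, 16, 26, 36, 46, 56, 66]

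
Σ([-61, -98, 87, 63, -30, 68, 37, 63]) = (-61) + (-98) + 87 + 63 + (-30) + 68 + 37 + 63
= 129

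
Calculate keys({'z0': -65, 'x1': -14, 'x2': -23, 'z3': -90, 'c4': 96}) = ['z0', 'x1', 'x2', 'z3', 'c4']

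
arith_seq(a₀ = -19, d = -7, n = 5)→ [-19, -26, -33, -40, -47]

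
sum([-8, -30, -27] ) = -65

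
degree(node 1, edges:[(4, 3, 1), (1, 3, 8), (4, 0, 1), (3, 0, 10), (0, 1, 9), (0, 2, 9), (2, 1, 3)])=3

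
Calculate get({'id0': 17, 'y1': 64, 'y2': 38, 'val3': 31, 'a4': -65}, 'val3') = 31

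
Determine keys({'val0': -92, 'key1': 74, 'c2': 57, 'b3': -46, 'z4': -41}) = ['val0', 'key1', 'c2', 'b3', 'z4']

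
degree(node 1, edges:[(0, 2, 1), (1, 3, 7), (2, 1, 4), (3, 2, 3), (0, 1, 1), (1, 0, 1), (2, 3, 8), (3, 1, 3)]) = incident: (1,3), (2,1), (0,1), (1,0), (3,1)
= 5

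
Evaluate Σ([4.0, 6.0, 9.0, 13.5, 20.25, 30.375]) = 83.125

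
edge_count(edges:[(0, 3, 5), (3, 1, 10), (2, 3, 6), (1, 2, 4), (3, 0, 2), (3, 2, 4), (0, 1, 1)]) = 7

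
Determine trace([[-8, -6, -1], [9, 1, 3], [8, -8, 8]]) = diagonal: (-8) + 1 + 8
= 1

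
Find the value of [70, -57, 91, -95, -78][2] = 91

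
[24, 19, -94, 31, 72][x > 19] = keep x where x > 19: 24✓, 19✗, -94✗, 31✓, 72✓
= [24, 31, 72]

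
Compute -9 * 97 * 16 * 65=-907920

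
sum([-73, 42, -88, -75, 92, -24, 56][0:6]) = -126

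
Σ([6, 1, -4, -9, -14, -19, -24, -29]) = -92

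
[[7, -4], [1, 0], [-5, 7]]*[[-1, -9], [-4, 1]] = C[0][0] = (7)*(-1) + (-4)*(-4) = 9
C[0][1] = (7)*(-9) + (-4)*(1) = -67
C[1][0] = (1)*(-1) + (0)*(-4) = -1
C[1][1] = (1)*(-9) + (0)*(1) = -9
C[2][0] = (-5)*(-1) + (7)*(-4) = -23
C[2][1] = (-5)*(-9) + (7)*(1) = 52
= [[9, -67], [-1, -9], [-23, 52]]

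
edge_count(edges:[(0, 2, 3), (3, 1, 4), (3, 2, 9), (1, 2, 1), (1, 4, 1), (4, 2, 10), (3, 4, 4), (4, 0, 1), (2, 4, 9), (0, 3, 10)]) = 10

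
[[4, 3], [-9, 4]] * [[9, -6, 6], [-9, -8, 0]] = [[9, -48, 24], [-117, 22, -54]]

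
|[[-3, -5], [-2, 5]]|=-25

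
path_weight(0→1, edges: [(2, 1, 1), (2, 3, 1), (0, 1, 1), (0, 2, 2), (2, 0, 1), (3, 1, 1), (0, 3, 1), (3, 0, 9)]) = 1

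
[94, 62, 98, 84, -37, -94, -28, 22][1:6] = [62, 98, 84, -37, -94]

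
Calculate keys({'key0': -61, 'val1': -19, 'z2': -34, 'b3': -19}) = ['key0', 'val1', 'z2', 'b3']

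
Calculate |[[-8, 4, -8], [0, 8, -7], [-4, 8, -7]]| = -144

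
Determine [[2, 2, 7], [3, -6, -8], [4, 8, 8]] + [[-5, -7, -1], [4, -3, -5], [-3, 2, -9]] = [[-3, -5, 6], [7, -9, -13], [1, 10, -1]]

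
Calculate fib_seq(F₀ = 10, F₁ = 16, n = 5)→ F_2 = F_1 + F_0 = 26
F_3 = F_2 + F_1 = 42
F_4 = F_3 + F_2 = 68
= [10, 16, 26, 42, 68]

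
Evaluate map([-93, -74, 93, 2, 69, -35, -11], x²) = [8649, 5476, 8649, 4, 4761, 1225, 121]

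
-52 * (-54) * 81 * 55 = 12509640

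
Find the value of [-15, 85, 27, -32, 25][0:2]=[-15, 85]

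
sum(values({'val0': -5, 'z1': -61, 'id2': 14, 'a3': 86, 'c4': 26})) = 60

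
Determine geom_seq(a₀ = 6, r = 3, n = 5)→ [6, 18, 54, 162, 486]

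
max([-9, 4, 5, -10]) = 5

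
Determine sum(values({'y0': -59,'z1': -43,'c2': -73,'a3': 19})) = -156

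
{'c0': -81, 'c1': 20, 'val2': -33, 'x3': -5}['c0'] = -81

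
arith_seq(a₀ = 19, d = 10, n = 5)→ [19, 29, 39, 49, 59]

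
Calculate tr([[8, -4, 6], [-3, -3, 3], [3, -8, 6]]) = 11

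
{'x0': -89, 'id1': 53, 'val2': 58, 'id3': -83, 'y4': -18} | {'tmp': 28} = {'x0': -89, 'id1': 53, 'val2': 58, 'id3': -83, 'y4': -18, 'tmp': 28}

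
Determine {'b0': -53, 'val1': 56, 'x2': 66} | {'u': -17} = {'b0': -53, 'val1': 56, 'x2': 66, 'u': -17}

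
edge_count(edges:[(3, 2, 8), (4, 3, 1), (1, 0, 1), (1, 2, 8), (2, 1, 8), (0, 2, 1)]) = 6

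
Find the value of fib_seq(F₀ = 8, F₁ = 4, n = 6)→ [8, 4, 12, 16, 28, 44]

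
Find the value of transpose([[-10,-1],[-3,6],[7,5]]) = [[-10, -3, 7], [-1, 6, 5]]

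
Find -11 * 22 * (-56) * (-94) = -1273888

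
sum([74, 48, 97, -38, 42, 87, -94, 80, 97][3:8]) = slice → [-38, 42, 87, -94, 80]
(-38) + 42 + 87 + (-94) + 80
= 77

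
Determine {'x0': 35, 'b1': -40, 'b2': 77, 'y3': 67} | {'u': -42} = {'x0': 35, 'b1': -40, 'b2': 77, 'y3': 67, 'u': -42}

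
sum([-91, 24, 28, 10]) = -29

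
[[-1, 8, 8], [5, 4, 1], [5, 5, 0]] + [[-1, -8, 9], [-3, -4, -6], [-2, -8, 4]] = [[-2, 0, 17], [2, 0, -5], [3, -3, 4]]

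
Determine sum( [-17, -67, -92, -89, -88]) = (-17) + (-67) + (-92) + (-89) + (-88)
= -353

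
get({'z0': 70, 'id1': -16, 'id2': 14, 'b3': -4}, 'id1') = -16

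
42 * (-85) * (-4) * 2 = 28560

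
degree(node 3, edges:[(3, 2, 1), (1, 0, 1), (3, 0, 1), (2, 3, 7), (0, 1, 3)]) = incident: (3,2), (3,0), (2,3)
= 3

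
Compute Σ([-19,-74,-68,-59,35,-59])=-244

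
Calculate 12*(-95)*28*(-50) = 1596000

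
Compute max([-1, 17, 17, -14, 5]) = 17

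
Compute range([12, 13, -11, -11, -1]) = 24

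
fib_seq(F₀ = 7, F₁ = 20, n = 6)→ F_2 = F_1 + F_0 = 27
F_3 = F_2 + F_1 = 47
F_4 = F_3 + F_2 = 74
...
= [7, 20, 27, 47, 74, 121]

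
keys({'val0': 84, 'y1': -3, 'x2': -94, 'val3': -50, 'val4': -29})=['val0', 'y1', 'x2', 'val3', 'val4']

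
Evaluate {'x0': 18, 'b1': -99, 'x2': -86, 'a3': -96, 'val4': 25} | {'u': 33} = {'x0': 18, 'b1': -99, 'x2': -86, 'a3': -96, 'val4': 25, 'u': 33}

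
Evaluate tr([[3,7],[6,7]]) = diagonal: 3 + 7
= 10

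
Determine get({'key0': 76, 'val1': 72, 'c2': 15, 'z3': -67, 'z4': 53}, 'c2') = 15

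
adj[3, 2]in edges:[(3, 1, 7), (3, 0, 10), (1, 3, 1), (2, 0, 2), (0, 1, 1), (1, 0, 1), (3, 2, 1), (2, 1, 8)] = 1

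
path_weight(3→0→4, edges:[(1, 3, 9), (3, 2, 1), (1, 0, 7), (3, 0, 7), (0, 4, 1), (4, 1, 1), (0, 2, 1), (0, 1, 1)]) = 8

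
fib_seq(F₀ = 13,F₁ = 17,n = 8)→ F_2 = F_1 + F_0 = 30
F_3 = F_2 + F_1 = 47
F_4 = F_3 + F_2 = 77
...
= [13, 17, 30, 47, 77, 124, 201, 325]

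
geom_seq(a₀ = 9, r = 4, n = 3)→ a_0 = 9*4^0 = 9
a_1 = 9*4^1 = 36
a_2 = 9*4^2 = 144
= [9, 36, 144]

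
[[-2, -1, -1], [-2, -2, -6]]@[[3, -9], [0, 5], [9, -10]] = C[0][0] = (-2)*(3) + (-1)*(0) + (-1)*(9) = -15
C[0][1] = (-2)*(-9) + (-1)*(5) + (-1)*(-10) = 23
C[1][0] = (-2)*(3) + (-2)*(0) + (-6)*(9) = -60
C[1][1] = (-2)*(-9) + (-2)*(5) + (-6)*(-10) = 68
= [[-15, 23], [-60, 68]]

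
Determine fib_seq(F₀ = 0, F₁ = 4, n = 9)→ [0, 4, 4, 8, 12, 20, 32, 52, 84]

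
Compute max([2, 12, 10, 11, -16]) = 12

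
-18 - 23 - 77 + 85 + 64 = 31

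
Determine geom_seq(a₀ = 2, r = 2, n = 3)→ [2, 4, 8]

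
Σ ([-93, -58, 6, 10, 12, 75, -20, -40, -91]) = (-93) + (-58) + 6 + 10 + 12 + 75 + (-20) + (-40) + (-91)
= -199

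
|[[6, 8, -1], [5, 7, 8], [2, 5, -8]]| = -139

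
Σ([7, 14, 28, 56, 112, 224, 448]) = 7 + 14 + 28 + 56 + 112 + 224 + 448
= 889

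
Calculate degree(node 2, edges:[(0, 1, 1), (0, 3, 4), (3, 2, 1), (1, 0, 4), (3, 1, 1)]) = 1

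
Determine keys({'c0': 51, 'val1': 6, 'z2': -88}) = ['c0', 'val1', 'z2']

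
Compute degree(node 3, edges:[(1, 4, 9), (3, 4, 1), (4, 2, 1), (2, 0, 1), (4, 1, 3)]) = incident: (3,4)
= 1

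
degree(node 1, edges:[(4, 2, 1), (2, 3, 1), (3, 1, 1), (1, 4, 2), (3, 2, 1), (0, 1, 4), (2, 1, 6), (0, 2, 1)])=4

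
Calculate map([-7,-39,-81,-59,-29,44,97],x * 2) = [-14, -78, -162, -118, -58, 88, 194]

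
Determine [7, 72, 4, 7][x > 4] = [7, 72, 7]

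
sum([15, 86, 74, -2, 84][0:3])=slice → [15, 86, 74]
15 + 86 + 74
= 175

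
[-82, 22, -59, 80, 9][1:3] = [22, -59]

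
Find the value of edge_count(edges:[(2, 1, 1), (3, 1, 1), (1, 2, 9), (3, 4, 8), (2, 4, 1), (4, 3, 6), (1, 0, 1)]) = 7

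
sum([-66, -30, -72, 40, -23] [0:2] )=-96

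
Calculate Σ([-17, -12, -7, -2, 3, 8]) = (-17) + (-12) + (-7) + (-2) + 3 + 8
= -27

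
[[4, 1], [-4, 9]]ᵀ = [[4, -4], [1, 9]]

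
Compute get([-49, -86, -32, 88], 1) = -86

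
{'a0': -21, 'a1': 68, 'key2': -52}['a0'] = -21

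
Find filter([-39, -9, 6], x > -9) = keep x where x > -9: -39✗, -9✗, 6✓
= [6]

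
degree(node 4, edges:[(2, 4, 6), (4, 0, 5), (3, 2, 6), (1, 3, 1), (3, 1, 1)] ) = incident: (2,4), (4,0)
= 2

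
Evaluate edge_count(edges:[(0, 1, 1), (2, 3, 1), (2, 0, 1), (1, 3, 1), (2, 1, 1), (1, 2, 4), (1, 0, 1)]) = 7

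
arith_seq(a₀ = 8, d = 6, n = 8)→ [8, 14, 20, 26, 32, 38, 44, 50]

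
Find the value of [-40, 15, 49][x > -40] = keep x where x > -40: -40✗, 15✓, 49✓
= [15, 49]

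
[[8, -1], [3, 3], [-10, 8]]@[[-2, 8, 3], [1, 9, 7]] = C[0][0] = (8)*(-2) + (-1)*(1) = -17
C[0][1] = (8)*(8) + (-1)*(9) = 55
C[0][2] = (8)*(3) + (-1)*(7) = 17
C[1][0] = (3)*(-2) + (3)*(1) = -3
C[1][1] = (3)*(8) + (3)*(9) = 51
C[1][2] = (3)*(3) + (3)*(7) = 30
... (3 more cells)
= [[-17, 55, 17], [-3, 51, 30], [28, -8, 26]]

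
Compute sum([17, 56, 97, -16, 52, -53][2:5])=slice → [97, -16, 52]
97 + (-16) + 52
= 133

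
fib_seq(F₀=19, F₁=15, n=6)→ F_2 = F_1 + F_0 = 34
F_3 = F_2 + F_1 = 49
F_4 = F_3 + F_2 = 83
...
= [19, 15, 34, 49, 83, 132]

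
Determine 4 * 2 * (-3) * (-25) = 600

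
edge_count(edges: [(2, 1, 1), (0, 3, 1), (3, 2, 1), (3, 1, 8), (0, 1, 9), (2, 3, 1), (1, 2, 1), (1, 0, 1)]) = 8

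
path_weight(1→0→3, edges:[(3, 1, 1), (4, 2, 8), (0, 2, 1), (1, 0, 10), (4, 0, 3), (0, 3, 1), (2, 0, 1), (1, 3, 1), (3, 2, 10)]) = 11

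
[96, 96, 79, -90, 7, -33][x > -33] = keep x where x > -33: 96✓, 96✓, 79✓, -90✗, 7✓, -33✗
= [96, 96, 79, 7]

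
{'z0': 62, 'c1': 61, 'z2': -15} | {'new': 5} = {'z0': 62, 'c1': 61, 'z2': -15, 'new': 5}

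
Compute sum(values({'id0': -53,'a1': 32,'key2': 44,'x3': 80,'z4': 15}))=118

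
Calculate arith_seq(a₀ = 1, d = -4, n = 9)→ [1, -3, -7, -11, -15, -19, -23, -27, -31]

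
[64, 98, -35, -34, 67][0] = 64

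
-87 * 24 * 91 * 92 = -17480736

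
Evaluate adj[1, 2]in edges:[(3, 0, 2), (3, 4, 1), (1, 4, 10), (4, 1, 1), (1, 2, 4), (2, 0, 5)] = 4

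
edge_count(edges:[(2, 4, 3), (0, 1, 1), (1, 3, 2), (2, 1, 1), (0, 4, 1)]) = 5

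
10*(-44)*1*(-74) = 32560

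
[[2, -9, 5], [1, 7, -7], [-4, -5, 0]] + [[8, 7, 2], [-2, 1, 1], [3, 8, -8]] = [[10, -2, 7], [-1, 8, -6], [-1, 3, -8]]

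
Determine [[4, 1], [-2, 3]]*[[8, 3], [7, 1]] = C[0][0] = (4)*(8) + (1)*(7) = 39
C[0][1] = (4)*(3) + (1)*(1) = 13
C[1][0] = (-2)*(8) + (3)*(7) = 5
C[1][1] = (-2)*(3) + (3)*(1) = -3
= [[39, 13], [5, -3]]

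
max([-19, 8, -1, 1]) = 8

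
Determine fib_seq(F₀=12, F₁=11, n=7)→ [12, 11, 23, 34, 57, 91, 148]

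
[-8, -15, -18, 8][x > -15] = [-8, 8]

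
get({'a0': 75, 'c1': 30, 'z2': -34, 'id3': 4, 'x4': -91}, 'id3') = 4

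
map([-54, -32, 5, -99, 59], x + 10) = -54+10=-44, -32+10=-22, 5+10=15, -99+10=-89, 59+10=69
= [-44, -22, 15, -89, 69]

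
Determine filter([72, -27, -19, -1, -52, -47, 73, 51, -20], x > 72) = keep x where x > 72: 72✗, -27✗, -19✗, -1✗, -52✗, -47✗, 73✓, 51✗, -20✗
= [73]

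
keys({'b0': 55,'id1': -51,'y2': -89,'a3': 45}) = ['b0', 'id1', 'y2', 'a3']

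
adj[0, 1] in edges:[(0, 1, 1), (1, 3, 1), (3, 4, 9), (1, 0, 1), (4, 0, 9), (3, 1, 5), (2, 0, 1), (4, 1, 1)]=1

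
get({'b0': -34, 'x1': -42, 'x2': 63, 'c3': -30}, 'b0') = -34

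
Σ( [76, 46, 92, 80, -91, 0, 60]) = 76 + 46 + 92 + 80 + (-91) + 0 + 60
= 263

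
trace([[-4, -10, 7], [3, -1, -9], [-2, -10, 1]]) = -4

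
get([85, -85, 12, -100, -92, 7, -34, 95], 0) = 85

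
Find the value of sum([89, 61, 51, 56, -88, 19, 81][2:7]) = 119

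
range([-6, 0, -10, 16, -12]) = 28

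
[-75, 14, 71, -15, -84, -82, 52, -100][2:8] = [71, -15, -84, -82, 52, -100]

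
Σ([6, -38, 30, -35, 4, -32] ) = 6 + (-38) + 30 + (-35) + 4 + (-32)
= -65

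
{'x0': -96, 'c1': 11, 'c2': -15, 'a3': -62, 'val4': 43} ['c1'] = 11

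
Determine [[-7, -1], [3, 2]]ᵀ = [[-7, 3], [-1, 2]]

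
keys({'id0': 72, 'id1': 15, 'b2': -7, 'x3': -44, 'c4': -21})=['id0', 'id1', 'b2', 'x3', 'c4']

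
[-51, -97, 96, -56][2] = 96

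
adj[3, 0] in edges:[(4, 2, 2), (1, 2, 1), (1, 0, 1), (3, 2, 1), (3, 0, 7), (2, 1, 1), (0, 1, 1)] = 7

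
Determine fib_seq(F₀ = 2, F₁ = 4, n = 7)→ F_2 = F_1 + F_0 = 6
F_3 = F_2 + F_1 = 10
F_4 = F_3 + F_2 = 16
...
= [2, 4, 6, 10, 16, 26, 42]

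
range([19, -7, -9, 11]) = 28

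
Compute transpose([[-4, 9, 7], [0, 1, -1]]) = [[-4, 0], [9, 1], [7, -1]]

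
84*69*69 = 399924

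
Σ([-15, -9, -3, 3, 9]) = -15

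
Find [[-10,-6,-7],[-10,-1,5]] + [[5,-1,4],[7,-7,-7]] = [[-5, -7, -3], [-3, -8, -2]]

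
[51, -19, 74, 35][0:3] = [51, -19, 74]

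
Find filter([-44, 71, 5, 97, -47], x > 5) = [71, 97]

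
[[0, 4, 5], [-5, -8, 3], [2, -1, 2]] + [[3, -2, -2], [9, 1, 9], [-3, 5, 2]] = [[3, 2, 3], [4, -7, 12], [-1, 4, 4]]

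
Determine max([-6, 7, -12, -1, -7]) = 7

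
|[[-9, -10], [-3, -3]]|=-3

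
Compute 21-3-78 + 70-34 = -24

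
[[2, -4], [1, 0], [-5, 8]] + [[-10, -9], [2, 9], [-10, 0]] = [[-8, -13], [3, 9], [-15, 8]]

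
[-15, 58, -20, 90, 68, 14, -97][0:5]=[-15, 58, -20, 90, 68]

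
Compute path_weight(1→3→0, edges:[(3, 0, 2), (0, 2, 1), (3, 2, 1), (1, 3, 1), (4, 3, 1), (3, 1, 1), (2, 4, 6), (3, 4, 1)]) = w(1→3)=1 + w(3→0)=2
= 3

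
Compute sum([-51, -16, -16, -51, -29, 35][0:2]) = -67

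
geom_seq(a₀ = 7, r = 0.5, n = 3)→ [7.0, 3.5, 1.75]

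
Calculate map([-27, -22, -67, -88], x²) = (-27)²=729, (-22)²=484, (-67)²=4489, (-88)²=7744
= [729, 484, 4489, 7744]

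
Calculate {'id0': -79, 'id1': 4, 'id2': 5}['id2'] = 5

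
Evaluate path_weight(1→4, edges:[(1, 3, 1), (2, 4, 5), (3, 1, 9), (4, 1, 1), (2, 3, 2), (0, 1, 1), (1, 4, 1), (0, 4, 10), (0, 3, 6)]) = w(1→4)=1
= 1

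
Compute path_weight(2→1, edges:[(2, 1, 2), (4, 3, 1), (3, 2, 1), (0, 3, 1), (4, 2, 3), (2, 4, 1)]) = 2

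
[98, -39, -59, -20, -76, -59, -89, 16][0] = 98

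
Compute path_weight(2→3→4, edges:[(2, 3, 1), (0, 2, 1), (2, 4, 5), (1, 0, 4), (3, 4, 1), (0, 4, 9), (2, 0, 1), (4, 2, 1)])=2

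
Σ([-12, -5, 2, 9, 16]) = 10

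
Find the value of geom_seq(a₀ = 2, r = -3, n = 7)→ a_0 = 2*(-3)^0 = 2
a_1 = 2*(-3)^1 = -6
a_2 = 2*(-3)^2 = 18
...
= [2, -6, 18, -54, 162, -486, 1458]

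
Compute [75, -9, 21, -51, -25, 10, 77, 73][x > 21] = [75, 77, 73]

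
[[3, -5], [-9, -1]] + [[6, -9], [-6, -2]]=[[9, -14], [-15, -3]]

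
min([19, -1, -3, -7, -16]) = -16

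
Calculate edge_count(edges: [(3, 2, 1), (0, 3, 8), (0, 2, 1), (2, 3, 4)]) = 4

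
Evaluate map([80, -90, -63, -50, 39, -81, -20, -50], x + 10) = 80+10=90, -90+10=-80, -63+10=-53, -50+10=-40, 39+10=49, -81+10=-71, -20+10=-10, -50+10=-40
= [90, -80, -53, -40, 49, -71, -10, -40]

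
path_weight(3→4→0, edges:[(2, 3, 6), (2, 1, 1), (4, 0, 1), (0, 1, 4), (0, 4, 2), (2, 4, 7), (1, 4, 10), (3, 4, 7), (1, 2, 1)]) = 8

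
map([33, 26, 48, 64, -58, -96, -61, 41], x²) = (33)²=1089, (26)²=676, (48)²=2304, (64)²=4096, (-58)²=3364, (-96)²=9216, (-61)²=3721, (41)²=1681
= [1089, 676, 2304, 4096, 3364, 9216, 3721, 1681]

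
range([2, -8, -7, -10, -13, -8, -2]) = 15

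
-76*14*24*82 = -2093952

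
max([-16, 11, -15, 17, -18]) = 17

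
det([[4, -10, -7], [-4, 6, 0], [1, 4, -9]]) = 298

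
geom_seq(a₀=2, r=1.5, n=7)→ [2.0, 3.0, 4.5, 6.75, 10.125, 15.1875, 22.78125]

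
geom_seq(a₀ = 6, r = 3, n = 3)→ [6, 18, 54]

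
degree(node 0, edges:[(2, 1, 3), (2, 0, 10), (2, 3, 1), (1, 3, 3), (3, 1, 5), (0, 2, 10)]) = 2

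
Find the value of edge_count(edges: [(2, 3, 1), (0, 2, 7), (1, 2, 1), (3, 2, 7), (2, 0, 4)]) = 5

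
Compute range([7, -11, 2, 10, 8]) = 21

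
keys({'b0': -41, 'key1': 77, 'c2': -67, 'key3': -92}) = ['b0', 'key1', 'c2', 'key3']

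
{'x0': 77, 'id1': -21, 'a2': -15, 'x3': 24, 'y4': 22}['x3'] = 24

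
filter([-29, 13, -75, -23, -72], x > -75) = [-29, 13, -23, -72]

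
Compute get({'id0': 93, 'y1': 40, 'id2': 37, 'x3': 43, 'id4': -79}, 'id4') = -79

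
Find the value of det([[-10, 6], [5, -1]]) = -20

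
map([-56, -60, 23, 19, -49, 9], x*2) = [-112, -120, 46, 38, -98, 18]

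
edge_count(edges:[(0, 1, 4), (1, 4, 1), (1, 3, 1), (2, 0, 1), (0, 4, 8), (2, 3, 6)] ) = 6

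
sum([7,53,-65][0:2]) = slice → [7, 53]
7 + 53
= 60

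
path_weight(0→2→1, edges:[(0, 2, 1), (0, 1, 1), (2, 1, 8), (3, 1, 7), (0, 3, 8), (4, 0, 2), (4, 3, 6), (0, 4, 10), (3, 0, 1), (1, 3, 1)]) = 9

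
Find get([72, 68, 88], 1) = 68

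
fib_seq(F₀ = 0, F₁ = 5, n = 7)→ F_2 = F_1 + F_0 = 5
F_3 = F_2 + F_1 = 10
F_4 = F_3 + F_2 = 15
...
= [0, 5, 5, 10, 15, 25, 40]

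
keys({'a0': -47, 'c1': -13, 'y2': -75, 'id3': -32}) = ['a0', 'c1', 'y2', 'id3']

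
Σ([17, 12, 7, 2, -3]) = 17 + 12 + 7 + 2 + (-3)
= 35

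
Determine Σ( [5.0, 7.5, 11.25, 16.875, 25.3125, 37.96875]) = 5.0 + 7.5 + 11.25 + 16.875 + 25.3125 + 37.96875
= 103.90625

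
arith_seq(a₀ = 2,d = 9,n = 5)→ a_0 = 2 + 0*9 = 2
a_1 = 2 + 1*9 = 11
a_2 = 2 + 2*9 = 20
...
= [2, 11, 20, 29, 38]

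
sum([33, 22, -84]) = -29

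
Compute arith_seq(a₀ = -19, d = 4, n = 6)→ [-19, -15, -11, -7, -3, 1]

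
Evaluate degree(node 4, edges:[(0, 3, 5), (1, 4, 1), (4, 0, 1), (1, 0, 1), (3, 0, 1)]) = 2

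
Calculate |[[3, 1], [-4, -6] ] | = -14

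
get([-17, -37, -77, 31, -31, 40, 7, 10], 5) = 40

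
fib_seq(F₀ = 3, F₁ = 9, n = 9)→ F_2 = F_1 + F_0 = 12
F_3 = F_2 + F_1 = 21
F_4 = F_3 + F_2 = 33
...
= [3, 9, 12, 21, 33, 54, 87, 141, 228]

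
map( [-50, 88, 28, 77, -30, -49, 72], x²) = [2500, 7744, 784, 5929, 900, 2401, 5184]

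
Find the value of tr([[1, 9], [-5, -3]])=-2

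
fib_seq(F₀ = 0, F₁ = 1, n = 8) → F_2 = F_1 + F_0 = 1
F_3 = F_2 + F_1 = 2
F_4 = F_3 + F_2 = 3
...
= [0, 1, 1, 2, 3, 5, 8, 13]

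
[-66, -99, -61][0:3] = [-66, -99, -61]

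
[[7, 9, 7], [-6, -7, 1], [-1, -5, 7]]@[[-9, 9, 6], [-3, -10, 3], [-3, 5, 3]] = C[0][0] = (7)*(-9) + (9)*(-3) + (7)*(-3) = -111
C[0][1] = (7)*(9) + (9)*(-10) + (7)*(5) = 8
C[0][2] = (7)*(6) + (9)*(3) + (7)*(3) = 90
C[1][0] = (-6)*(-9) + (-7)*(-3) + (1)*(-3) = 72
C[1][1] = (-6)*(9) + (-7)*(-10) + (1)*(5) = 21
C[1][2] = (-6)*(6) + (-7)*(3) + (1)*(3) = -54
... (3 more cells)
= [[-111, 8, 90], [72, 21, -54], [3, 76, 0]]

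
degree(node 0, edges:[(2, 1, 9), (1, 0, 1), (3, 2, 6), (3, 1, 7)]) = 1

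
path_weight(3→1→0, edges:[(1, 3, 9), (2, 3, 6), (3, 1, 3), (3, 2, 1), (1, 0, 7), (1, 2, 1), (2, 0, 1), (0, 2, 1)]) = 10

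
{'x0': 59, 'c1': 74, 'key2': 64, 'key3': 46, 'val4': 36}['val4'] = 36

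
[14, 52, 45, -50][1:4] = [52, 45, -50]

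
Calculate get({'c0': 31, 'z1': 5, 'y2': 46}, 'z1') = 5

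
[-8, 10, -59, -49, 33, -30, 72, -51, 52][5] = -30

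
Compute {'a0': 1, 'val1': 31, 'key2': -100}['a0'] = 1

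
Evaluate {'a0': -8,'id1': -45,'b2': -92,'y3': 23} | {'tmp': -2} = {'a0': -8, 'id1': -45, 'b2': -92, 'y3': 23, 'tmp': -2}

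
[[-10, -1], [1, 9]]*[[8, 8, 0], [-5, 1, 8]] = [[-75, -81, -8], [-37, 17, 72]]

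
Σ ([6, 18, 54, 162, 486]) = 6 + 18 + 54 + 162 + 486
= 726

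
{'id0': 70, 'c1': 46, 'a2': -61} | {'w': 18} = {'id0': 70, 'c1': 46, 'a2': -61, 'w': 18}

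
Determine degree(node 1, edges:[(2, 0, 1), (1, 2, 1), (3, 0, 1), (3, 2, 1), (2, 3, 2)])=incident: (1,2)
= 1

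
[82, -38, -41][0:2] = [82, -38]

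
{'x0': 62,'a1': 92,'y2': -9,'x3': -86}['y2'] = -9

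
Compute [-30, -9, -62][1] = -9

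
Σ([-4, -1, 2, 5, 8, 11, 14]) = (-4) + (-1) + 2 + 5 + 8 + 11 + 14
= 35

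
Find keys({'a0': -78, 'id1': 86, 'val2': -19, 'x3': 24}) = ['a0', 'id1', 'val2', 'x3']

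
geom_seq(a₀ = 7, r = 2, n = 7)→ a_0 = 7*2^0 = 7
a_1 = 7*2^1 = 14
a_2 = 7*2^2 = 28
...
= [7, 14, 28, 56, 112, 224, 448]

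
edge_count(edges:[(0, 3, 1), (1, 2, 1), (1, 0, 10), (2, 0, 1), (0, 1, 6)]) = 5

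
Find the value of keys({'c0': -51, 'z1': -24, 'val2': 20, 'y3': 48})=['c0', 'z1', 'val2', 'y3']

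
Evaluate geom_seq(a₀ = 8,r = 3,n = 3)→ [8, 24, 72]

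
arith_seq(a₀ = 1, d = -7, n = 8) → a_0 = 1 + 0*-7 = 1
a_1 = 1 + 1*-7 = -6
a_2 = 1 + 2*-7 = -13
...
= [1, -6, -13, -20, -27, -34, -41, -48]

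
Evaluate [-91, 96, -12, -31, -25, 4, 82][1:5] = [96, -12, -31, -25]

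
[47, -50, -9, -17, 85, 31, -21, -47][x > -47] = keep x where x > -47: 47✓, -50✗, -9✓, -17✓, 85✓, 31✓, -21✓, -47✗
= [47, -9, -17, 85, 31, -21]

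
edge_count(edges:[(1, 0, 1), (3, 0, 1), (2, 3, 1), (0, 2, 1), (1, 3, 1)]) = 5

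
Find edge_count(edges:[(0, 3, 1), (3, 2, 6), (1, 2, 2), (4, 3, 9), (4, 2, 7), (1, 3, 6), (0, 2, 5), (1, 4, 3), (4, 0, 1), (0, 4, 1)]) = 10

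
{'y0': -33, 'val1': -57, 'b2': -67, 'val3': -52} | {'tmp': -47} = {'y0': -33, 'val1': -57, 'b2': -67, 'val3': -52, 'tmp': -47}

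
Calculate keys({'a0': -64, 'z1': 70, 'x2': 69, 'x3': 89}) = ['a0', 'z1', 'x2', 'x3']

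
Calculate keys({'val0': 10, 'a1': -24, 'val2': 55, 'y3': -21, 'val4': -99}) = ['val0', 'a1', 'val2', 'y3', 'val4']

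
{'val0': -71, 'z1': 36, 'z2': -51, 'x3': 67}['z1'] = 36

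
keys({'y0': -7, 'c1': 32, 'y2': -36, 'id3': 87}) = ['y0', 'c1', 'y2', 'id3']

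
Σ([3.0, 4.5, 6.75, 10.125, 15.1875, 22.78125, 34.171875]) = 3.0 + 4.5 + 6.75 + 10.125 + 15.1875 + 22.78125 + 34.171875
= 96.515625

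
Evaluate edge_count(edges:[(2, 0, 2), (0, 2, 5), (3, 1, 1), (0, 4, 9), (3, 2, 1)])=5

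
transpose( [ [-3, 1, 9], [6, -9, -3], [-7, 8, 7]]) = [[-3, 6, -7], [1, -9, 8], [9, -3, 7]]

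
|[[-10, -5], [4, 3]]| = (-10)*(3) - (-5)*(4)
= -10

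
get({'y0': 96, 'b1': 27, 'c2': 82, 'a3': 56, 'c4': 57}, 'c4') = 57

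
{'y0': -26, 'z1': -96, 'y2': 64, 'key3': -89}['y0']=-26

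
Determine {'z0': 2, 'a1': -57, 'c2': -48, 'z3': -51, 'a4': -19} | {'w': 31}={'z0': 2, 'a1': -57, 'c2': -48, 'z3': -51, 'a4': -19, 'w': 31}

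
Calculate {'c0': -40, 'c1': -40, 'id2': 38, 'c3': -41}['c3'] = -41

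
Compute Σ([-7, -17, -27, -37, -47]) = -135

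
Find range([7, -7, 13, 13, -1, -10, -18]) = 31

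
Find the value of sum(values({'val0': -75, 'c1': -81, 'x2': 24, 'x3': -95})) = (-75) + (-81) + 24 + (-95)
= -227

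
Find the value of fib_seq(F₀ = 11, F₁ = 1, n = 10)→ [11, 1, 12, 13, 25, 38, 63, 101, 164, 265]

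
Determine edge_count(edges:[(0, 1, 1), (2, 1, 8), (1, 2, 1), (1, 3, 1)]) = 4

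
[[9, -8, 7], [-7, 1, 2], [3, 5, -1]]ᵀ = [[9, -7, 3], [-8, 1, 5], [7, 2, -1]]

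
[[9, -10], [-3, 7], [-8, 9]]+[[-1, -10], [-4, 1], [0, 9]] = [[8, -20], [-7, 8], [-8, 18]]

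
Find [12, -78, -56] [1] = -78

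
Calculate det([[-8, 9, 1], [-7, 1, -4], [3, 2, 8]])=251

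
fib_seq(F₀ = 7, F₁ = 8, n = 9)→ [7, 8, 15, 23, 38, 61, 99, 160, 259]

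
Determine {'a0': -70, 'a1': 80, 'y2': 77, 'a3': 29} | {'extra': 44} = {'a0': -70, 'a1': 80, 'y2': 77, 'a3': 29, 'extra': 44}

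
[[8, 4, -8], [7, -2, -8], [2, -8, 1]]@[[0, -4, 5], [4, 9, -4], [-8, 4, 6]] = C[0][0] = (8)*(0) + (4)*(4) + (-8)*(-8) = 80
C[0][1] = (8)*(-4) + (4)*(9) + (-8)*(4) = -28
C[0][2] = (8)*(5) + (4)*(-4) + (-8)*(6) = -24
C[1][0] = (7)*(0) + (-2)*(4) + (-8)*(-8) = 56
C[1][1] = (7)*(-4) + (-2)*(9) + (-8)*(4) = -78
C[1][2] = (7)*(5) + (-2)*(-4) + (-8)*(6) = -5
... (3 more cells)
= [[80, -28, -24], [56, -78, -5], [-40, -76, 48]]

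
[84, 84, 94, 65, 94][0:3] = [84, 84, 94]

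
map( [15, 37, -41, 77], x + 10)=15+10=25, 37+10=47, -41+10=-31, 77+10=87
= [25, 47, -31, 87]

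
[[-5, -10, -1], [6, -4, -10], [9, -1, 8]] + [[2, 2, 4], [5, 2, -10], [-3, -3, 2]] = [[-3, -8, 3], [11, -2, -20], [6, -4, 10]]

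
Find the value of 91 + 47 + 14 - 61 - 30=61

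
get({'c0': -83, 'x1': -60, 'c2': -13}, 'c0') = -83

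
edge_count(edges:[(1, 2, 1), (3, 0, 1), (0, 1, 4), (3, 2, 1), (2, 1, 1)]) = 5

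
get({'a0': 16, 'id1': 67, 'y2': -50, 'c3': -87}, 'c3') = -87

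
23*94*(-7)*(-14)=211876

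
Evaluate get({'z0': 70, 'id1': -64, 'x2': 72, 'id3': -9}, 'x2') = 72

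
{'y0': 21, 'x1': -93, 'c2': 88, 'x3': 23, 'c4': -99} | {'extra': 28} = {'y0': 21, 'x1': -93, 'c2': 88, 'x3': 23, 'c4': -99, 'extra': 28}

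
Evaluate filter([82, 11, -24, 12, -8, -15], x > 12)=[82]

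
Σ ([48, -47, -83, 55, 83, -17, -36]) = 48 + (-47) + (-83) + 55 + 83 + (-17) + (-36)
= 3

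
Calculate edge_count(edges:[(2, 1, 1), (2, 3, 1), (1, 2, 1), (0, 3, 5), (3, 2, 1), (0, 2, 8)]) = 6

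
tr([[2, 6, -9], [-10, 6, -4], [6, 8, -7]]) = diagonal: 2 + 6 + (-7)
= 1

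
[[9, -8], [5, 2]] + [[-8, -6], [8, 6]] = [[1, -14], [13, 8]]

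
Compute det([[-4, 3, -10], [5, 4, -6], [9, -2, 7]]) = 129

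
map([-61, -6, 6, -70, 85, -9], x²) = (-61)²=3721, (-6)²=36, (6)²=36, (-70)²=4900, (85)²=7225, (-9)²=81
= [3721, 36, 36, 4900, 7225, 81]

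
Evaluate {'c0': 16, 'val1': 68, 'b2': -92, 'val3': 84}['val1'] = 68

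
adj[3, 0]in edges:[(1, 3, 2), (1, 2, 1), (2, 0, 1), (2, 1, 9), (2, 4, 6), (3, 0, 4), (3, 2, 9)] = 4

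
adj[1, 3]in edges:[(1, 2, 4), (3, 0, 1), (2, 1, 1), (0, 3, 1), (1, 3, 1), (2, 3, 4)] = 1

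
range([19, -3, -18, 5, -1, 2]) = 37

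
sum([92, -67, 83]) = 92 + (-67) + 83
= 108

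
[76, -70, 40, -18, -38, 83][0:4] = [76, -70, 40, -18]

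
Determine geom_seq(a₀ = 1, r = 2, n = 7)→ [1, 2, 4, 8, 16, 32, 64]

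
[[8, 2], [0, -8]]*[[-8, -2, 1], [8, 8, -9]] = C[0][0] = (8)*(-8) + (2)*(8) = -48
C[0][1] = (8)*(-2) + (2)*(8) = 0
C[0][2] = (8)*(1) + (2)*(-9) = -10
C[1][0] = (0)*(-8) + (-8)*(8) = -64
C[1][1] = (0)*(-2) + (-8)*(8) = -64
C[1][2] = (0)*(1) + (-8)*(-9) = 72
= [[-48, 0, -10], [-64, -64, 72]]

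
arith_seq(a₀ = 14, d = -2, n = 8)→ a_0 = 14 + 0*-2 = 14
a_1 = 14 + 1*-2 = 12
a_2 = 14 + 2*-2 = 10
...
= [14, 12, 10, 8, 6, 4, 2, 0]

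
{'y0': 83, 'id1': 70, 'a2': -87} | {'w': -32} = {'y0': 83, 'id1': 70, 'a2': -87, 'w': -32}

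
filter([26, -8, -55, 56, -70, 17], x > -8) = keep x where x > -8: 26✓, -8✗, -55✗, 56✓, -70✗, 17✓
= [26, 56, 17]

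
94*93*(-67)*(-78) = 45685692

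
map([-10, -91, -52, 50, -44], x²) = [100, 8281, 2704, 2500, 1936]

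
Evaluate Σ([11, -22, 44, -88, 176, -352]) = -231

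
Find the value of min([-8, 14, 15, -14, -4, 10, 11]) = -14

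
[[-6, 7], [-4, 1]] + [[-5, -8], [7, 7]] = [[-11, -1], [3, 8]]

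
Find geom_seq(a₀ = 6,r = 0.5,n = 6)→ [6.0, 3.0, 1.5, 0.75, 0.375, 0.1875]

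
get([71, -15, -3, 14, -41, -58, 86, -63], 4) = -41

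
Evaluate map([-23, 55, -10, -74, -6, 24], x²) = (-23)²=529, (55)²=3025, (-10)²=100, (-74)²=5476, (-6)²=36, (24)²=576
= [529, 3025, 100, 5476, 36, 576]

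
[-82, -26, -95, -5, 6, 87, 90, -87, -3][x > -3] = [6, 87, 90]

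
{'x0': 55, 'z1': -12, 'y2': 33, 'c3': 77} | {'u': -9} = {'x0': 55, 'z1': -12, 'y2': 33, 'c3': 77, 'u': -9}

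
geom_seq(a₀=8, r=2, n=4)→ a_0 = 8*2^0 = 8
a_1 = 8*2^1 = 16
a_2 = 8*2^2 = 32
...
= [8, 16, 32, 64]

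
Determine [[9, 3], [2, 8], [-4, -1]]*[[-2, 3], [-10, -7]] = [[-48, 6], [-84, -50], [18, -5]]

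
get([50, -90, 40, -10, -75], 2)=40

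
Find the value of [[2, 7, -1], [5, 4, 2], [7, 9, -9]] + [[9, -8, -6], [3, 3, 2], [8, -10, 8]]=[[11, -1, -7], [8, 7, 4], [15, -1, -1]]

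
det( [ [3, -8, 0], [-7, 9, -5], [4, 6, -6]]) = (1)*(3)*det([[9, -5], [6, -6]]) + (-1)*(-8)*det([[-7, -5], [4, -6]]) + (1)*(0)*det([[-7, 9], [4, 6]])
= -72 + 496 + 0
= 424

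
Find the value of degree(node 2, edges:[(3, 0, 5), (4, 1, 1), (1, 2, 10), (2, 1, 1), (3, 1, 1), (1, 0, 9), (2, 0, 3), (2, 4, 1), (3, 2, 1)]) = 5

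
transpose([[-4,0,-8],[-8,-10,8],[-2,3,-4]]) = [[-4, -8, -2], [0, -10, 3], [-8, 8, -4]]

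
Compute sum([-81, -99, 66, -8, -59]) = (-81) + (-99) + 66 + (-8) + (-59)
= -181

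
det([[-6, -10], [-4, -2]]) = -28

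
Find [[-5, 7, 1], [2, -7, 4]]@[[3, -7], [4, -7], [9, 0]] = [[22, -14], [14, 35]]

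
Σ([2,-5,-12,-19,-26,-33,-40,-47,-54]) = -234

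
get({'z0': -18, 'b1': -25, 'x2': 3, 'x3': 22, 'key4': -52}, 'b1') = -25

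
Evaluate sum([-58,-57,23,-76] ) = (-58) + (-57) + 23 + (-76)
= -168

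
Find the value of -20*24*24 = -11520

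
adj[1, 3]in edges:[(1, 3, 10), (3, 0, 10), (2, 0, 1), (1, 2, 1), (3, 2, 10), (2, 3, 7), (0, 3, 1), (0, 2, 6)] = 10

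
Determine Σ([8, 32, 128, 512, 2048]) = 8 + 32 + 128 + 512 + 2048
= 2728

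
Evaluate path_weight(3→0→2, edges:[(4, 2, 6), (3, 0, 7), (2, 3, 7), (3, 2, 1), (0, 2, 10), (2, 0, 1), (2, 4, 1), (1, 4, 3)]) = w(3→0)=7 + w(0→2)=10
= 17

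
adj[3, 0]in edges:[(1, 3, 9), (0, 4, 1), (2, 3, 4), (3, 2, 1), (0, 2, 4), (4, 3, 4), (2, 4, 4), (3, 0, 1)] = 1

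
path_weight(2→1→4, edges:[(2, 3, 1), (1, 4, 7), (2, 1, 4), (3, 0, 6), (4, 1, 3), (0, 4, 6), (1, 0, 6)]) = w(2→1)=4 + w(1→4)=7
= 11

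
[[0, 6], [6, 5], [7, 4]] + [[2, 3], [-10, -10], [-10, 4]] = [[2, 9], [-4, -5], [-3, 8]]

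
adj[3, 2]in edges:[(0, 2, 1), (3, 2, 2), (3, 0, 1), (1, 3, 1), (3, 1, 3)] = 2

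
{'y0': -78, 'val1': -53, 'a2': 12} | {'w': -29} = {'y0': -78, 'val1': -53, 'a2': 12, 'w': -29}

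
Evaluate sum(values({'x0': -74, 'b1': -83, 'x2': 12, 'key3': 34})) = (-74) + (-83) + 12 + 34
= -111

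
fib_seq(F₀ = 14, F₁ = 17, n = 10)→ F_2 = F_1 + F_0 = 31
F_3 = F_2 + F_1 = 48
F_4 = F_3 + F_2 = 79
...
= [14, 17, 31, 48, 79, 127, 206, 333, 539, 872]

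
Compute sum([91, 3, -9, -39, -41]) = 5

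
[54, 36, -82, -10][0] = 54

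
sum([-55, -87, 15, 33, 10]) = (-55) + (-87) + 15 + 33 + 10
= -84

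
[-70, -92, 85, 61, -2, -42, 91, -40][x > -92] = keep x where x > -92: -70✓, -92✗, 85✓, 61✓, -2✓, -42✓, 91✓, -40✓
= [-70, 85, 61, -2, -42, 91, -40]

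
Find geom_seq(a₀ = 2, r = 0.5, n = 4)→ a_0 = 2*0.5^0 = 2.0
a_1 = 2*0.5^1 = 1.0
a_2 = 2*0.5^2 = 0.5
...
= [2.0, 1.0, 0.5, 0.25]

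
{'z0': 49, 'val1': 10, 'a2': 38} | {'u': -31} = {'z0': 49, 'val1': 10, 'a2': 38, 'u': -31}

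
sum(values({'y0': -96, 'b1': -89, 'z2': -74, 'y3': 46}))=(-96) + (-89) + (-74) + 46
= -213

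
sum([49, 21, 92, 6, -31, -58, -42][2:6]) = 9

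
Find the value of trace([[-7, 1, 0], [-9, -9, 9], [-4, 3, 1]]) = -15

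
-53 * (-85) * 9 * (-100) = -4054500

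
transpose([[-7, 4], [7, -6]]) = [[-7, 7], [4, -6]]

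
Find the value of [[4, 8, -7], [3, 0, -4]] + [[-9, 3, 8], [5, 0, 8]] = [[-5, 11, 1], [8, 0, 4]]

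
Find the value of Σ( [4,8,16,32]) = 4 + 8 + 16 + 32
= 60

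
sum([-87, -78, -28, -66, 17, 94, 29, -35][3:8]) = slice → [-66, 17, 94, 29, -35]
(-66) + 17 + 94 + 29 + (-35)
= 39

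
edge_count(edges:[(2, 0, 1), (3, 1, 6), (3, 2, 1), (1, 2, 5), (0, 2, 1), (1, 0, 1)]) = 6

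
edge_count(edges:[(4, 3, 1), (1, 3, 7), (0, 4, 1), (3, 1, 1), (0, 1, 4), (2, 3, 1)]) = 6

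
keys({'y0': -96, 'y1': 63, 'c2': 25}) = ['y0', 'y1', 'c2']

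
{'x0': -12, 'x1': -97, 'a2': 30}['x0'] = -12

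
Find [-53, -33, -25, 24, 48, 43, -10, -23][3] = 24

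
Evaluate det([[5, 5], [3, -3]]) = (5)*(-3) - (5)*(3)
= -30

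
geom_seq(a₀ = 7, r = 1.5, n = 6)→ [7.0, 10.5, 15.75, 23.625, 35.4375, 53.15625]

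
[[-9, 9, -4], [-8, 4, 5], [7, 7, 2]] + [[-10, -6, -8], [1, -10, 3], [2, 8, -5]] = [[-19, 3, -12], [-7, -6, 8], [9, 15, -3]]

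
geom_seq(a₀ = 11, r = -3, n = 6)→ a_0 = 11*(-3)^0 = 11
a_1 = 11*(-3)^1 = -33
a_2 = 11*(-3)^2 = 99
...
= [11, -33, 99, -297, 891, -2673]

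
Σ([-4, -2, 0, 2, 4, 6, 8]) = 14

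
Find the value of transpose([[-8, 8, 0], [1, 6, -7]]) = [[-8, 1], [8, 6], [0, -7]]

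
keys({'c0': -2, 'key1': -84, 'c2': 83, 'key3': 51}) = ['c0', 'key1', 'c2', 'key3']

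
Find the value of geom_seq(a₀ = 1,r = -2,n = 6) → [1, -2, 4, -8, 16, -32]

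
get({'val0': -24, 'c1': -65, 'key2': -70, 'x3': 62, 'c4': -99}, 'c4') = -99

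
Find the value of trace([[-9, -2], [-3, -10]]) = -19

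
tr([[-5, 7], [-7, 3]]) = diagonal: (-5) + 3
= -2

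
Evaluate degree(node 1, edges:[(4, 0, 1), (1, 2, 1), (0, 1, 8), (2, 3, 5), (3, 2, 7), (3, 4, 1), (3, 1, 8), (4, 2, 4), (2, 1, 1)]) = 4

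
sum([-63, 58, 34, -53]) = (-63) + 58 + 34 + (-53)
= -24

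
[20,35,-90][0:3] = [20, 35, -90]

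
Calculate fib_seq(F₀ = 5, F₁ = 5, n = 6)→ F_2 = F_1 + F_0 = 10
F_3 = F_2 + F_1 = 15
F_4 = F_3 + F_2 = 25
...
= [5, 5, 10, 15, 25, 40]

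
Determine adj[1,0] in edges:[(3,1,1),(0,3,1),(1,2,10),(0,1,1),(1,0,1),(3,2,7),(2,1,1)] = 1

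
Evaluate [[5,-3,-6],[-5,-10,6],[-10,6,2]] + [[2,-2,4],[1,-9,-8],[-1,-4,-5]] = [[7, -5, -2], [-4, -19, -2], [-11, 2, -3]]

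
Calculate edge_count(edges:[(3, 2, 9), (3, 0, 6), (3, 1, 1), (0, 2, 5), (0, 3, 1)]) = 5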